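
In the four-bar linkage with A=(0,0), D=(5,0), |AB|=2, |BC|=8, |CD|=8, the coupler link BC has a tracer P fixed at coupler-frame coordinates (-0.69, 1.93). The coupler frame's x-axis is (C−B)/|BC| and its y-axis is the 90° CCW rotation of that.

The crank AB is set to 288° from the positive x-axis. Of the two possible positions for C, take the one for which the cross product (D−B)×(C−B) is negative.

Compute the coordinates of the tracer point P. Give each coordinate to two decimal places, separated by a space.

1.63 -0.12

A=(0,0), D=(5.00,0)
B = A + 2.00·(cos288°, sin288°) = (0.6180, -1.9021)
|BD| = 4.7770
circle(B,8.00) ∩ circle(D,8.00): a=2.3885, h=7.6351
  candidates: C₊=(-0.2312,6.0527) cross=36.473; C₋=(5.8492,-7.9548) cross=-36.473
  mode - wants cross < 0 → take C=(5.8492,-7.9548) (cross=-36.473)
ex = (C−B)/|BC| = (0.6539,-0.7566); ey = (0.7566,0.6539)
P = B + -0.69·ex + 1.93·ey = (1.6271,-0.1181)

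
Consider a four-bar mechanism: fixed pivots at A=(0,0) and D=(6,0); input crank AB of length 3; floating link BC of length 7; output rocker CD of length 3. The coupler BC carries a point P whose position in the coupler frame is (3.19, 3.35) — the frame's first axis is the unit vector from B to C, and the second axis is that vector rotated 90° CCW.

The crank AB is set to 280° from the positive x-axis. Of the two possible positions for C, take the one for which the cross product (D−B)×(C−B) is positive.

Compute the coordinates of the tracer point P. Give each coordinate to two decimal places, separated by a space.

A=(0,0), D=(6.00,0)
B = A + 3.00·(cos280°, sin280°) = (0.5209, -2.9544)
|BD| = 6.2248
circle(B,7.00) ∩ circle(D,3.00): a=6.3254, h=2.9983
  candidates: C₊=(4.6654,2.6868) cross=18.664; C₋=(7.5115,-2.5914) cross=-18.664
  mode + wants cross > 0 → take C=(4.6654,2.6868) (cross=18.664)
ex = (C−B)/|BC| = (0.5921,0.8059); ey = (-0.8059,0.5921)
P = B + 3.19·ex + 3.35·ey = (-0.2901,1.5998)

-0.29 1.60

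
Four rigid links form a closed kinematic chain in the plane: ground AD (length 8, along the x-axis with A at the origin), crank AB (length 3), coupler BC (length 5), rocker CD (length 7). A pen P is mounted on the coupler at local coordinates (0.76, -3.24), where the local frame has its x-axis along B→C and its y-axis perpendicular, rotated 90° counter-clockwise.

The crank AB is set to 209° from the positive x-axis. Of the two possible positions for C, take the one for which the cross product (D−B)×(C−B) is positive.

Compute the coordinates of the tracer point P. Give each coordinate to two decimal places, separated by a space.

0.03 -3.46

A=(0,0), D=(8.00,0)
B = A + 3.00·(cos209°, sin209°) = (-2.6239, -1.4544)
|BD| = 10.7230
circle(B,5.00) ∩ circle(D,7.00): a=4.2424, h=2.6462
  candidates: C₊=(1.2204,1.7427) cross=28.375; C₋=(1.9382,-3.5007) cross=-28.375
  mode + wants cross > 0 → take C=(1.2204,1.7427) (cross=28.375)
ex = (C−B)/|BC| = (0.7689,0.6394); ey = (-0.6394,0.7689)
P = B + 0.76·ex + -3.24·ey = (0.0322,-3.4595)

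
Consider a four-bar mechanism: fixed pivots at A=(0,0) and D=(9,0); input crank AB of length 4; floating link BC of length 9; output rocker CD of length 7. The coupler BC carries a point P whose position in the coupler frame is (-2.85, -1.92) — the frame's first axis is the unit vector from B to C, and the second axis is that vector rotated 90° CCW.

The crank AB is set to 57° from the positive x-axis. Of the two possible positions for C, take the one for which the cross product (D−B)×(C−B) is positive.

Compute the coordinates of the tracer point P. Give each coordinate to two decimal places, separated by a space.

A=(0,0), D=(9.00,0)
B = A + 4.00·(cos57°, sin57°) = (2.1786, 3.3547)
|BD| = 7.6017
circle(B,9.00) ∩ circle(D,7.00): a=5.9056, h=6.7914
  candidates: C₊=(10.4751,6.8428) cross=51.626; C₋=(4.4809,-5.3458) cross=-51.626
  mode + wants cross > 0 → take C=(10.4751,6.8428) (cross=51.626)
ex = (C−B)/|BC| = (0.9218,0.3876); ey = (-0.3876,0.9218)
P = B + -2.85·ex + -1.92·ey = (0.2954,0.4802)

0.30 0.48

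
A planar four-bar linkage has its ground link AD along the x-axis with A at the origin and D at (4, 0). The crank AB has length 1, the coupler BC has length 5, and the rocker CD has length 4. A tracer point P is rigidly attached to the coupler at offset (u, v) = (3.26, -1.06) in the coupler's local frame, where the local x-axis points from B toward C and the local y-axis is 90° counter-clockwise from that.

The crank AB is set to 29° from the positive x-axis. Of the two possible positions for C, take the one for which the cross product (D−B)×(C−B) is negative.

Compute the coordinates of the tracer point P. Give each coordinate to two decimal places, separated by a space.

A=(0,0), D=(4.00,0)
B = A + 1.00·(cos29°, sin29°) = (0.8746, 0.4848)
|BD| = 3.1628
circle(B,5.00) ∩ circle(D,4.00): a=3.0042, h=3.9969
  candidates: C₊=(4.4560,3.9739) cross=12.641; C₋=(3.2306,-3.9253) cross=-12.641
  mode - wants cross < 0 → take C=(3.2306,-3.9253) (cross=-12.641)
ex = (C−B)/|BC| = (0.4712,-0.8820); ey = (0.8820,0.4712)
P = B + 3.26·ex + -1.06·ey = (1.4758,-2.8901)

1.48 -2.89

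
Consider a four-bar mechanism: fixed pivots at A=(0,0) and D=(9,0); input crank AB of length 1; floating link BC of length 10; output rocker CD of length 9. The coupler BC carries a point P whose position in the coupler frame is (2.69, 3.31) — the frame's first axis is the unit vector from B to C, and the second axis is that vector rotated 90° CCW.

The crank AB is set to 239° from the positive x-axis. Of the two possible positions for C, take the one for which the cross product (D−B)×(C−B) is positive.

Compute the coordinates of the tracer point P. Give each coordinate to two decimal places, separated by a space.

-2.03 3.13

A=(0,0), D=(9.00,0)
B = A + 1.00·(cos239°, sin239°) = (-0.5150, -0.8572)
|BD| = 9.5536
circle(B,10.00) ∩ circle(D,9.00): a=5.7712, h=8.1666
  candidates: C₊=(4.5001,7.7943) cross=78.020; C₋=(5.9656,-8.4730) cross=-78.020
  mode + wants cross > 0 → take C=(4.5001,7.7943) (cross=78.020)
ex = (C−B)/|BC| = (0.5015,0.8651); ey = (-0.8651,0.5015)
P = B + 2.69·ex + 3.31·ey = (-2.0296,3.1301)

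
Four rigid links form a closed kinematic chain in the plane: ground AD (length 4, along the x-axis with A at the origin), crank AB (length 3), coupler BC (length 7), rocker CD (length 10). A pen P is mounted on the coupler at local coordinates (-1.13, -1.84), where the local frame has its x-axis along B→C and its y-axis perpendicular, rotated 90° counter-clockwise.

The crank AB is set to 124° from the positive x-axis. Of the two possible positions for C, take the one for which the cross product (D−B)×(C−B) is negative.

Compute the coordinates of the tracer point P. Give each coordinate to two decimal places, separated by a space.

-2.64 4.42

A=(0,0), D=(4.00,0)
B = A + 3.00·(cos124°, sin124°) = (-1.6776, 2.4871)
|BD| = 6.1984
circle(B,7.00) ∩ circle(D,10.00): a=-1.0147, h=6.9261
  candidates: C₊=(0.1720,9.2383) cross=42.931; C₋=(-5.3861,-3.4498) cross=-42.931
  mode - wants cross < 0 → take C=(-5.3861,-3.4498) (cross=-42.931)
ex = (C−B)/|BC| = (-0.5298,-0.8481); ey = (0.8481,-0.5298)
P = B + -1.13·ex + -1.84·ey = (-2.6395,4.4203)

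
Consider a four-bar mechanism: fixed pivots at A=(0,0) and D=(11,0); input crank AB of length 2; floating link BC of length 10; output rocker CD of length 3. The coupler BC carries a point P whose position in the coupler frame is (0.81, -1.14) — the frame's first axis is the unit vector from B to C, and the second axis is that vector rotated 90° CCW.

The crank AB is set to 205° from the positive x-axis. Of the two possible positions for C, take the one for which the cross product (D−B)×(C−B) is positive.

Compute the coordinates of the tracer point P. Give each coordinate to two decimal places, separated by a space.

A=(0,0), D=(11.00,0)
B = A + 2.00·(cos205°, sin205°) = (-1.8126, -0.8452)
|BD| = 12.8405
circle(B,10.00) ∩ circle(D,3.00): a=9.9637, h=0.8511
  candidates: C₊=(8.0735,0.6599) cross=10.928; C₋=(8.1855,-1.0386) cross=-10.928
  mode + wants cross > 0 → take C=(8.0735,0.6599) (cross=10.928)
ex = (C−B)/|BC| = (0.9886,0.1505); ey = (-0.1505,0.9886)
P = B + 0.81·ex + -1.14·ey = (-0.8403,-1.8503)

-0.84 -1.85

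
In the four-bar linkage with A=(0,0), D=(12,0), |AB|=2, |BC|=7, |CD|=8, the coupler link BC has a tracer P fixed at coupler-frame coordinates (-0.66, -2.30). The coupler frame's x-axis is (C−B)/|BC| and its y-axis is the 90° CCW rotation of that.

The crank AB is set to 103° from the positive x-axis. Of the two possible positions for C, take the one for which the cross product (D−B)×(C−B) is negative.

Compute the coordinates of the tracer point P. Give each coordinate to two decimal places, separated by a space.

A=(0,0), D=(12.00,0)
B = A + 2.00·(cos103°, sin103°) = (-0.4499, 1.9487)
|BD| = 12.6015
circle(B,7.00) ∩ circle(D,8.00): a=5.7056, h=4.0554
  candidates: C₊=(5.8142,5.0730) cross=51.104; C₋=(4.5599,-2.9402) cross=-51.104
  mode - wants cross < 0 → take C=(4.5599,-2.9402) (cross=-51.104)
ex = (C−B)/|BC| = (0.7157,-0.6984); ey = (0.6984,0.7157)
P = B + -0.66·ex + -2.30·ey = (-2.5286,0.7636)

-2.53 0.76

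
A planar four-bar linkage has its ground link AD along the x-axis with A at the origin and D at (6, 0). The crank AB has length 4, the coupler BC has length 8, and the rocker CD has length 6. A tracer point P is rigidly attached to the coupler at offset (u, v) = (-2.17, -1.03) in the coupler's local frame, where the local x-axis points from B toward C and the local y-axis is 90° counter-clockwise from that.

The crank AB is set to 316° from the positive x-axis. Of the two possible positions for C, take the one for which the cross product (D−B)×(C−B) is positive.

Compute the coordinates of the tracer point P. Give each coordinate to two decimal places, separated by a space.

3.86 -4.97

A=(0,0), D=(6.00,0)
B = A + 4.00·(cos316°, sin316°) = (2.8774, -2.7786)
|BD| = 4.1799
circle(B,8.00) ∩ circle(D,6.00): a=5.4393, h=5.8663
  candidates: C₊=(3.0411,5.2197) cross=24.521; C₋=(10.8405,-3.5453) cross=-24.521
  mode + wants cross > 0 → take C=(3.0411,5.2197) (cross=24.521)
ex = (C−B)/|BC| = (0.0205,0.9998); ey = (-0.9998,0.0205)
P = B + -2.17·ex + -1.03·ey = (3.8627,-4.9693)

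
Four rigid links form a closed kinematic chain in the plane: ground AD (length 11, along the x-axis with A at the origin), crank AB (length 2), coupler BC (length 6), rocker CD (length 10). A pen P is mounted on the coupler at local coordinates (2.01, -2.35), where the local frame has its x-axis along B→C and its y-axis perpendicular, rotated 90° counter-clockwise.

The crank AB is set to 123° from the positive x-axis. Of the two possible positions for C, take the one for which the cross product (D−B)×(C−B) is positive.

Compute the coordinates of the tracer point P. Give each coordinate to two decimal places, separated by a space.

2.00 1.53

A=(0,0), D=(11.00,0)
B = A + 2.00·(cos123°, sin123°) = (-1.0893, 1.6773)
|BD| = 12.2051
circle(B,6.00) ∩ circle(D,10.00): a=3.4807, h=4.8872
  candidates: C₊=(3.0300,6.0398) cross=59.649; C₋=(1.6867,-3.6418) cross=-59.649
  mode + wants cross > 0 → take C=(3.0300,6.0398) (cross=59.649)
ex = (C−B)/|BC| = (0.6866,0.7271); ey = (-0.7271,0.6866)
P = B + 2.01·ex + -2.35·ey = (1.9993,1.5254)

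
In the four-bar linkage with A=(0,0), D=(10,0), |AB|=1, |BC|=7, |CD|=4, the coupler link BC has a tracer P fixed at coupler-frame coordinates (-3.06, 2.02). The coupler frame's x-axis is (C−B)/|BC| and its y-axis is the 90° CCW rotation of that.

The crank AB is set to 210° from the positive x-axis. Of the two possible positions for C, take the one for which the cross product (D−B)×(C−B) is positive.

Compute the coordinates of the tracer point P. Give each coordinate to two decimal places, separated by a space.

-4.21 1.01

A=(0,0), D=(10.00,0)
B = A + 1.00·(cos210°, sin210°) = (-0.8660, -0.5000)
|BD| = 10.8775
circle(B,7.00) ∩ circle(D,4.00): a=6.9557, h=0.7867
  candidates: C₊=(6.0461,0.6056) cross=8.558; C₋=(6.1184,-0.9662) cross=-8.558
  mode + wants cross > 0 → take C=(6.0461,0.6056) (cross=8.558)
ex = (C−B)/|BC| = (0.9874,0.1579); ey = (-0.1579,0.9874)
P = B + -3.06·ex + 2.02·ey = (-4.2067,1.0113)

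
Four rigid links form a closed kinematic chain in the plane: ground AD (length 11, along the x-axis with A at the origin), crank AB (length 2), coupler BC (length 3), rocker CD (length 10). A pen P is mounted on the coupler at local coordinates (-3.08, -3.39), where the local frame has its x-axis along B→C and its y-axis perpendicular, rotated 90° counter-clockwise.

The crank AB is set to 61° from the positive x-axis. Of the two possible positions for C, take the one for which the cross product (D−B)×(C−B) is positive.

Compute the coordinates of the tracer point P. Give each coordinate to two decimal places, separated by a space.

2.97 -2.37

A=(0,0), D=(11.00,0)
B = A + 2.00·(cos61°, sin61°) = (0.9696, 1.7492)
|BD| = 10.1818
circle(B,3.00) ∩ circle(D,10.00): a=0.6221, h=2.9348
  candidates: C₊=(2.0867,4.5335) cross=29.881; C₋=(1.0783,-1.2488) cross=-29.881
  mode + wants cross > 0 → take C=(2.0867,4.5335) (cross=29.881)
ex = (C−B)/|BC| = (0.3724,0.9281); ey = (-0.9281,0.3724)
P = B + -3.08·ex + -3.39·ey = (2.9690,-2.3716)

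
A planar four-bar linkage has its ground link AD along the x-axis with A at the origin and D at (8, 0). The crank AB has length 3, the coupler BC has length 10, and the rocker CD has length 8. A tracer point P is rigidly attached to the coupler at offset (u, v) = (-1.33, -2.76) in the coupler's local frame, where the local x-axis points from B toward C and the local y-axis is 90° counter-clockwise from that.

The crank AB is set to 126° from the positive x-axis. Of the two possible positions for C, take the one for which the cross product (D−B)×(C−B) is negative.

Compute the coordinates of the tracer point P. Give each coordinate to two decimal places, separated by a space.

-4.82 2.25

A=(0,0), D=(8.00,0)
B = A + 3.00·(cos126°, sin126°) = (-1.7634, 2.4271)
|BD| = 10.0605
circle(B,10.00) ∩ circle(D,8.00): a=6.8194, h=7.3141
  candidates: C₊=(6.6191,7.8799) cross=73.583; C₋=(3.0902,-6.3161) cross=-73.583
  mode - wants cross < 0 → take C=(3.0902,-6.3161) (cross=-73.583)
ex = (C−B)/|BC| = (0.4854,-0.8743); ey = (0.8743,0.4854)
P = B + -1.33·ex + -2.76·ey = (-4.8220,2.2503)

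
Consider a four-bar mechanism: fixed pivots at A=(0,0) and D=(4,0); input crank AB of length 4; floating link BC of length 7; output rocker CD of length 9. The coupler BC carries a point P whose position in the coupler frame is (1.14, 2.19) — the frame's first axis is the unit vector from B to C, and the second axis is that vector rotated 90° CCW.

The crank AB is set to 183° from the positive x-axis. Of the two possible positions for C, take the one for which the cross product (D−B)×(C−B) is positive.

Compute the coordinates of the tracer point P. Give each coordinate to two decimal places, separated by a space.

A=(0,0), D=(4.00,0)
B = A + 4.00·(cos183°, sin183°) = (-3.9945, -0.2093)
|BD| = 7.9973
circle(B,7.00) ∩ circle(D,9.00): a=1.9979, h=6.7088
  candidates: C₊=(-2.1729,6.5495) cross=53.652; C₋=(-1.8216,-6.8636) cross=-53.652
  mode + wants cross > 0 → take C=(-2.1729,6.5495) (cross=53.652)
ex = (C−B)/|BC| = (0.2602,0.9655); ey = (-0.9655,0.2602)
P = B + 1.14·ex + 2.19·ey = (-5.8124,1.4613)

-5.81 1.46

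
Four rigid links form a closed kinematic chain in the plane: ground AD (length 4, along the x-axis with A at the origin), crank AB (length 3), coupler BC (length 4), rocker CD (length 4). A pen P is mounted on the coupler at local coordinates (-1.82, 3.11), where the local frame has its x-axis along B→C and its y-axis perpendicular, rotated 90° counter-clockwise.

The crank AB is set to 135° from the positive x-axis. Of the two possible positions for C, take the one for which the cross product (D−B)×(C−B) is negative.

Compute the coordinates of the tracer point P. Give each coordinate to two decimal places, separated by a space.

-0.62 5.40

A=(0,0), D=(4.00,0)
B = A + 3.00·(cos135°, sin135°) = (-2.1213, 2.1213)
|BD| = 6.4785
circle(B,4.00) ∩ circle(D,4.00): a=3.2392, h=2.3468
  candidates: C₊=(1.7078,3.2781) cross=15.204; C₋=(0.1709,-1.1567) cross=-15.204
  mode - wants cross < 0 → take C=(0.1709,-1.1567) (cross=-15.204)
ex = (C−B)/|BC| = (0.5731,-0.8195); ey = (0.8195,0.5731)
P = B + -1.82·ex + 3.11·ey = (-0.6156,5.3950)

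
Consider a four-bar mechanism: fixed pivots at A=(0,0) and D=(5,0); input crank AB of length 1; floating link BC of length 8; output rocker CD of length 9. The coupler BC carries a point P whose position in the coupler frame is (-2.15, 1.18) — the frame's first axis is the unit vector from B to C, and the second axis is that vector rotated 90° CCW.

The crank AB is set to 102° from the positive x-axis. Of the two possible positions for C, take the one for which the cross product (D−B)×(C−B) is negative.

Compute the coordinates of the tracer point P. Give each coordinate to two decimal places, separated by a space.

1.09 3.06

A=(0,0), D=(5.00,0)
B = A + 1.00·(cos102°, sin102°) = (-0.2079, 0.9781)
|BD| = 5.2990
circle(B,8.00) ∩ circle(D,9.00): a=1.0454, h=7.9314
  candidates: C₊=(2.2836,8.5803) cross=42.028; C₋=(-0.6445,-7.0099) cross=-42.028
  mode - wants cross < 0 → take C=(-0.6445,-7.0099) (cross=-42.028)
ex = (C−B)/|BC| = (-0.0546,-0.9985); ey = (0.9985,-0.0546)
P = B + -2.15·ex + 1.18·ey = (1.0877,3.0605)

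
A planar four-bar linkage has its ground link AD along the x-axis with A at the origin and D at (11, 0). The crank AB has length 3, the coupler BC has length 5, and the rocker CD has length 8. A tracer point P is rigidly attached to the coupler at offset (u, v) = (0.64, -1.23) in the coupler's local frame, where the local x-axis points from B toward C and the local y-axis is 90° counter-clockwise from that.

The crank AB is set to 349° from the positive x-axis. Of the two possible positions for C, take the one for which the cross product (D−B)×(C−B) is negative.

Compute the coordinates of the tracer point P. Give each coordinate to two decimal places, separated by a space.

2.06 -1.64

A=(0,0), D=(11.00,0)
B = A + 3.00·(cos349°, sin349°) = (2.9449, -0.5724)
|BD| = 8.0754
circle(B,5.00) ∩ circle(D,8.00): a=1.6230, h=4.7293
  candidates: C₊=(4.2285,4.2600) cross=38.191; C₋=(4.8990,-5.1747) cross=-38.191
  mode - wants cross < 0 → take C=(4.8990,-5.1747) (cross=-38.191)
ex = (C−B)/|BC| = (0.3908,-0.9205); ey = (0.9205,0.3908)
P = B + 0.64·ex + -1.23·ey = (2.0628,-1.6422)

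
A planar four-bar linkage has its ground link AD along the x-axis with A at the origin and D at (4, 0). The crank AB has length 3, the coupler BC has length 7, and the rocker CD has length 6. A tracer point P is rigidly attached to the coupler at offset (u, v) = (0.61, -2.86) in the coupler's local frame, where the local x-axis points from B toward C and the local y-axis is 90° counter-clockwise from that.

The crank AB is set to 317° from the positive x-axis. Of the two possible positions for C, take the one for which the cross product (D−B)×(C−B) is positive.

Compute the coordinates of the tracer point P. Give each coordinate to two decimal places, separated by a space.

4.77 -0.66

A=(0,0), D=(4.00,0)
B = A + 3.00·(cos317°, sin317°) = (2.1941, -2.0460)
|BD| = 2.7290
circle(B,7.00) ∩ circle(D,6.00): a=3.7463, h=5.9131
  candidates: C₊=(0.2400,4.6757) cross=16.137; C₋=(9.1064,-3.1503) cross=-16.137
  mode + wants cross > 0 → take C=(0.2400,4.6757) (cross=16.137)
ex = (C−B)/|BC| = (-0.2791,0.9602); ey = (-0.9602,-0.2791)
P = B + 0.61·ex + -2.86·ey = (4.7701,-0.6619)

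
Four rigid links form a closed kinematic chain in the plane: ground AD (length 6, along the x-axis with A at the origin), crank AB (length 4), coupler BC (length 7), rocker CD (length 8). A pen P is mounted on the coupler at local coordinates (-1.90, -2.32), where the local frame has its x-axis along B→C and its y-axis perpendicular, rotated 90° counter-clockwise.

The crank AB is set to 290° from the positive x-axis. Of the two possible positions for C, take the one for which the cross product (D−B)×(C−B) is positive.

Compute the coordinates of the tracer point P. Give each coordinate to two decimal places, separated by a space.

4.27 -4.51

A=(0,0), D=(6.00,0)
B = A + 4.00·(cos290°, sin290°) = (1.3681, -3.7588)
|BD| = 5.9652
circle(B,7.00) ∩ circle(D,8.00): a=1.7253, h=6.7841
  candidates: C₊=(-1.5670,2.5962) cross=40.468; C₋=(6.9825,-7.9394) cross=-40.468
  mode + wants cross > 0 → take C=(-1.5670,2.5962) (cross=40.468)
ex = (C−B)/|BC| = (-0.4193,0.9078); ey = (-0.9078,-0.4193)
P = B + -1.90·ex + -2.32·ey = (4.2710,-4.5109)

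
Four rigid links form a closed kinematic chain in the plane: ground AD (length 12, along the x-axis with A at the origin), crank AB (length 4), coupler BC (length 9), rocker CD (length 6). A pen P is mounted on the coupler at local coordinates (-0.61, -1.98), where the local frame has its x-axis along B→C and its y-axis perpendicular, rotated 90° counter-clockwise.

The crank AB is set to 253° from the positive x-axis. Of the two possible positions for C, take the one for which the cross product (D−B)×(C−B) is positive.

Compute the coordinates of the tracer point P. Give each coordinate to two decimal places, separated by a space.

A=(0,0), D=(12.00,0)
B = A + 4.00·(cos253°, sin253°) = (-1.1695, -3.8252)
|BD| = 13.7138
circle(B,9.00) ∩ circle(D,6.00): a=8.4976, h=2.9650
  candidates: C₊=(6.1638,1.3924) cross=40.661; C₋=(7.8179,-4.3023) cross=-40.661
  mode + wants cross > 0 → take C=(6.1638,1.3924) (cross=40.661)
ex = (C−B)/|BC| = (0.8148,0.5797); ey = (-0.5797,0.8148)
P = B + -0.61·ex + -1.98·ey = (-0.5187,-5.7922)

-0.52 -5.79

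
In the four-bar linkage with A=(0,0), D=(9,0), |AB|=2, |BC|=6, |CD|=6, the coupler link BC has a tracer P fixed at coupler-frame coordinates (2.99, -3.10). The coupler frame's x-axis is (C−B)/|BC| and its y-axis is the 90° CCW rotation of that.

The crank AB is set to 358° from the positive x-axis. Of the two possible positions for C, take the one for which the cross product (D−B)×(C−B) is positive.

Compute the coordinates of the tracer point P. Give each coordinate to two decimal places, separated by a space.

6.25 0.59

A=(0,0), D=(9.00,0)
B = A + 2.00·(cos358°, sin358°) = (1.9988, -0.0698)
|BD| = 7.0016
circle(B,6.00) ∩ circle(D,6.00): a=3.5008, h=4.8728
  candidates: C₊=(5.4508,4.8377) cross=34.117; C₋=(5.5480,-4.9075) cross=-34.117
  mode + wants cross > 0 → take C=(5.4508,4.8377) (cross=34.117)
ex = (C−B)/|BC| = (0.5753,0.8179); ey = (-0.8179,0.5753)
P = B + 2.99·ex + -3.10·ey = (6.2546,0.5922)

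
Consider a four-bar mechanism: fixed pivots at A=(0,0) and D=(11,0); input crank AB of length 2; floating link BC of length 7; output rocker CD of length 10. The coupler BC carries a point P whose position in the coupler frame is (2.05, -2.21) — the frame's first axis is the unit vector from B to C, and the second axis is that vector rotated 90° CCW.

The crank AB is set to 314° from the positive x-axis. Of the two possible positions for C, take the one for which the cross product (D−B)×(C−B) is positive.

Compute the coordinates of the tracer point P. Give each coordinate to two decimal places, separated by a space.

A=(0,0), D=(11.00,0)
B = A + 2.00·(cos314°, sin314°) = (1.3893, -1.4387)
|BD| = 9.7178
circle(B,7.00) ∩ circle(D,10.00): a=2.2348, h=6.6337
  candidates: C₊=(2.6174,5.4527) cross=64.464; C₋=(4.5816,-7.6684) cross=-64.464
  mode + wants cross > 0 → take C=(2.6174,5.4527) (cross=64.464)
ex = (C−B)/|BC| = (0.1754,0.9845); ey = (-0.9845,0.1754)
P = B + 2.05·ex + -2.21·ey = (3.9247,0.1918)

3.92 0.19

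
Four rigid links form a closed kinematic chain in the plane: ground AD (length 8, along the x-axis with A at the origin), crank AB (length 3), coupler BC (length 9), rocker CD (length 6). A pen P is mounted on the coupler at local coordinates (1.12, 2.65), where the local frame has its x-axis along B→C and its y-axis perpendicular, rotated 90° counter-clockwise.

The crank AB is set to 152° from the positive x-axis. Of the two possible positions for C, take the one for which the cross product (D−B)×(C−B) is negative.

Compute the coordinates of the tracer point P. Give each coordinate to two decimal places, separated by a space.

-0.05 2.65

A=(0,0), D=(8.00,0)
B = A + 3.00·(cos152°, sin152°) = (-2.6488, 1.4084)
|BD| = 10.7416
circle(B,9.00) ∩ circle(D,6.00): a=7.4655, h=5.0266
  candidates: C₊=(5.4112,5.4128) cross=53.994; C₋=(4.0931,-4.5537) cross=-53.994
  mode - wants cross < 0 → take C=(4.0931,-4.5537) (cross=-53.994)
ex = (C−B)/|BC| = (0.7491,-0.6625); ey = (0.6625,0.7491)
P = B + 1.12·ex + 2.65·ey = (-0.0543,2.6516)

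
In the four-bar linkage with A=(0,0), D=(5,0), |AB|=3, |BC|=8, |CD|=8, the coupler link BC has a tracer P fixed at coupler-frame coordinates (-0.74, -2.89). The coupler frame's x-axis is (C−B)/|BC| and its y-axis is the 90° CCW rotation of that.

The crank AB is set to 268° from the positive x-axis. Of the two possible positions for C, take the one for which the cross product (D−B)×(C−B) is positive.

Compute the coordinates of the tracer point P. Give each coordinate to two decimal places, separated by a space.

A=(0,0), D=(5.00,0)
B = A + 3.00·(cos268°, sin268°) = (-0.1047, -2.9982)
|BD| = 5.9200
circle(B,8.00) ∩ circle(D,8.00): a=2.9600, h=7.4322
  candidates: C₊=(-1.3164,4.9095) cross=43.999; C₋=(6.2117,-7.9077) cross=-43.999
  mode + wants cross > 0 → take C=(-1.3164,4.9095) (cross=43.999)
ex = (C−B)/|BC| = (-0.1515,0.9885); ey = (-0.9885,-0.1515)
P = B + -0.74·ex + -2.89·ey = (2.8640,-3.2919)

2.86 -3.29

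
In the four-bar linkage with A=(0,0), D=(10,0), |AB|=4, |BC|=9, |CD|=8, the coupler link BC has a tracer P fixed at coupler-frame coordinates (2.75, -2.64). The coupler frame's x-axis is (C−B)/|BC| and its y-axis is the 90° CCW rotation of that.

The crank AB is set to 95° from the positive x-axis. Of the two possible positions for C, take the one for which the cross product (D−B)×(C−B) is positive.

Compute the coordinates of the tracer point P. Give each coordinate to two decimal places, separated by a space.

3.25 2.72

A=(0,0), D=(10.00,0)
B = A + 4.00·(cos95°, sin95°) = (-0.3486, 3.9848)
|BD| = 11.0893
circle(B,9.00) ∩ circle(D,8.00): a=6.3112, h=6.4163
  candidates: C₊=(7.8466,7.7047) cross=71.153; C₋=(3.2354,-4.2708) cross=-71.153
  mode + wants cross > 0 → take C=(7.8466,7.7047) (cross=71.153)
ex = (C−B)/|BC| = (0.9106,0.4133); ey = (-0.4133,0.9106)
P = B + 2.75·ex + -2.64·ey = (3.2467,2.7175)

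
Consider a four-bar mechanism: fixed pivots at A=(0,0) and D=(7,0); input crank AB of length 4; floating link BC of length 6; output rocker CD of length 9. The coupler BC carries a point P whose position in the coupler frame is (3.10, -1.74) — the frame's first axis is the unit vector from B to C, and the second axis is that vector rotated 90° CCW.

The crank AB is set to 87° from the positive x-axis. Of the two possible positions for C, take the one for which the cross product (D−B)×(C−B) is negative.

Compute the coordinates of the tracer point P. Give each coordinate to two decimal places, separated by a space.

A=(0,0), D=(7.00,0)
B = A + 4.00·(cos87°, sin87°) = (0.2093, 3.9945)
|BD| = 7.8784
circle(B,6.00) ∩ circle(D,9.00): a=1.0833, h=5.9014
  candidates: C₊=(4.1352,8.5319) cross=46.494; C₋=(-1.8491,-1.6413) cross=-46.494
  mode - wants cross < 0 → take C=(-1.8491,-1.6413) (cross=-46.494)
ex = (C−B)/|BC| = (-0.3431,-0.9393); ey = (0.9393,-0.3431)
P = B + 3.10·ex + -1.74·ey = (-2.4886,1.6796)

-2.49 1.68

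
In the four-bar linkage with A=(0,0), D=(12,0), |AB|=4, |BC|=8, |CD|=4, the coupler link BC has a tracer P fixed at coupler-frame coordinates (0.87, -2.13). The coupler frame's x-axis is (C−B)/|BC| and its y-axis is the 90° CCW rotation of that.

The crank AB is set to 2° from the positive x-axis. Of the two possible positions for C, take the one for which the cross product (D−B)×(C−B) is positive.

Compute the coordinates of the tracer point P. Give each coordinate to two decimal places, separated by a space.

5.76 -1.33

A=(0,0), D=(12.00,0)
B = A + 4.00·(cos2°, sin2°) = (3.9976, 0.1396)
|BD| = 8.0037
circle(B,8.00) ∩ circle(D,4.00): a=7.0005, h=3.8722
  candidates: C₊=(11.0645,3.8891) cross=30.991; C₋=(10.9294,-3.8541) cross=-30.991
  mode + wants cross > 0 → take C=(11.0645,3.8891) (cross=30.991)
ex = (C−B)/|BC| = (0.8834,0.4687); ey = (-0.4687,0.8834)
P = B + 0.87·ex + -2.13·ey = (5.7644,-1.3342)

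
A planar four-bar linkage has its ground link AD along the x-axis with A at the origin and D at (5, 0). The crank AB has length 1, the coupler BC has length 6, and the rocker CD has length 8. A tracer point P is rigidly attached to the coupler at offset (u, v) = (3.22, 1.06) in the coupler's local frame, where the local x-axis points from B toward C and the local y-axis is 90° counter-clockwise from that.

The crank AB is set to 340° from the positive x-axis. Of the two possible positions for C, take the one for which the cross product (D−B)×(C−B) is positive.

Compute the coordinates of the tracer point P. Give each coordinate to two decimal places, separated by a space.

-1.08 2.38

A=(0,0), D=(5.00,0)
B = A + 1.00·(cos340°, sin340°) = (0.9397, -0.3420)
|BD| = 4.0747
circle(B,6.00) ∩ circle(D,8.00): a=-1.3985, h=5.8347
  candidates: C₊=(-0.9436,5.3547) cross=23.775; C₋=(0.0359,-6.2736) cross=-23.775
  mode + wants cross > 0 → take C=(-0.9436,5.3547) (cross=23.775)
ex = (C−B)/|BC| = (-0.3139,0.9495); ey = (-0.9495,-0.3139)
P = B + 3.22·ex + 1.06·ey = (-1.0775,2.3825)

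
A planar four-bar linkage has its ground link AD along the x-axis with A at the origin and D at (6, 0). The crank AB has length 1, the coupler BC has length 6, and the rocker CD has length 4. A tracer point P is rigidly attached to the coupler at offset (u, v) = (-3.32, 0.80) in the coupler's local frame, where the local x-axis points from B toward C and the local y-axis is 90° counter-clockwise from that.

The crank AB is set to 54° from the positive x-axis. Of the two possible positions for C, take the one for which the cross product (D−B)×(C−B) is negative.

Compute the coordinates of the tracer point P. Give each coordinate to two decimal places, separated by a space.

A=(0,0), D=(6.00,0)
B = A + 1.00·(cos54°, sin54°) = (0.5878, 0.8090)
|BD| = 5.4723
circle(B,6.00) ∩ circle(D,4.00): a=4.5635, h=3.8954
  candidates: C₊=(5.6771,3.9869) cross=21.317; C₋=(4.5253,-3.7182) cross=-21.317
  mode - wants cross < 0 → take C=(4.5253,-3.7182) (cross=-21.317)
ex = (C−B)/|BC| = (0.6563,-0.7545); ey = (0.7545,0.6563)
P = B + -3.32·ex + 0.80·ey = (-0.9873,3.8391)

-0.99 3.84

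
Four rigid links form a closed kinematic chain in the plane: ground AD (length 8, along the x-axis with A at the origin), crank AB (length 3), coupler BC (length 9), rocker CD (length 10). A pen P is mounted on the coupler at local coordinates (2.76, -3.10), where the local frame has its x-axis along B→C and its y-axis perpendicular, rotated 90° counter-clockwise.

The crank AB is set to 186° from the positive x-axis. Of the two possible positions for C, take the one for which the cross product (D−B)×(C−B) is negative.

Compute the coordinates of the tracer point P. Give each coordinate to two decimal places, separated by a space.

A=(0,0), D=(8.00,0)
B = A + 3.00·(cos186°, sin186°) = (-2.9836, -0.3136)
|BD| = 10.9880
circle(B,9.00) ∩ circle(D,10.00): a=4.6294, h=7.7180
  candidates: C₊=(1.4237,7.5334) cross=84.806; C₋=(1.8643,-7.8964) cross=-84.806
  mode - wants cross < 0 → take C=(1.8643,-7.8964) (cross=-84.806)
ex = (C−B)/|BC| = (0.5386,-0.8425); ey = (0.8425,0.5386)
P = B + 2.76·ex + -3.10·ey = (-4.1087,-4.3088)

-4.11 -4.31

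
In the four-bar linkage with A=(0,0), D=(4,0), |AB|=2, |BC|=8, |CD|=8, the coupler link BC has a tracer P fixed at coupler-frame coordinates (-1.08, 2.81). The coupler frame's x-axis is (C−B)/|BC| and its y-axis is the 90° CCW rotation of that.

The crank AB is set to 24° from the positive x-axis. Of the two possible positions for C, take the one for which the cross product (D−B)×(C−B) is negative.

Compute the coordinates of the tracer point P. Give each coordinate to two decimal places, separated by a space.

4.80 1.28

A=(0,0), D=(4.00,0)
B = A + 2.00·(cos24°, sin24°) = (1.8271, 0.8135)
|BD| = 2.3202
circle(B,8.00) ∩ circle(D,8.00): a=1.1601, h=7.9154
  candidates: C₊=(5.6888,7.8197) cross=18.365; C₋=(0.1383,-7.0063) cross=-18.365
  mode - wants cross < 0 → take C=(0.1383,-7.0063) (cross=-18.365)
ex = (C−B)/|BC| = (-0.2111,-0.9775); ey = (0.9775,-0.2111)
P = B + -1.08·ex + 2.81·ey = (4.8018,1.2760)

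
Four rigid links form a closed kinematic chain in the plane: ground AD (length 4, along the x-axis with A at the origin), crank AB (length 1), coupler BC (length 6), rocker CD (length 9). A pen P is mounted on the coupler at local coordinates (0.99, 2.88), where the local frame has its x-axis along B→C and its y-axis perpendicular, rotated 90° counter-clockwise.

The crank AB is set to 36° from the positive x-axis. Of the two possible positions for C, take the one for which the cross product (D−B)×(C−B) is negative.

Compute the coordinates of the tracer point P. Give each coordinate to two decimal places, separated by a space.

A=(0,0), D=(4.00,0)
B = A + 1.00·(cos36°, sin36°) = (0.8090, 0.5878)
|BD| = 3.2447
circle(B,6.00) ∩ circle(D,9.00): a=-5.3121, h=2.7895
  candidates: C₊=(-3.9099,4.2935) cross=9.051; C₋=(-4.9205,-1.1933) cross=-9.051
  mode - wants cross < 0 → take C=(-4.9205,-1.1933) (cross=-9.051)
ex = (C−B)/|BC| = (-0.9549,-0.2968); ey = (0.2968,-0.9549)
P = B + 0.99·ex + 2.88·ey = (0.7185,-2.4563)

0.72 -2.46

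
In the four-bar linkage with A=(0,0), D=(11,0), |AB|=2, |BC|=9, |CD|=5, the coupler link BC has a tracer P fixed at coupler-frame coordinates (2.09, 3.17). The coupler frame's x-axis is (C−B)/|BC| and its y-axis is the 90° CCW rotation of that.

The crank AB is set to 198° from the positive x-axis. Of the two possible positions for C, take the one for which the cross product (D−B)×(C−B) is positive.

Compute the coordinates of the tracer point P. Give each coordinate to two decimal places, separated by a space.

A=(0,0), D=(11.00,0)
B = A + 2.00·(cos198°, sin198°) = (-1.9021, -0.6180)
|BD| = 12.9169
circle(B,9.00) ∩ circle(D,5.00): a=8.6262, h=2.5670
  candidates: C₊=(6.5913,2.3588) cross=33.158; C₋=(6.8370,-2.7694) cross=-33.158
  mode + wants cross > 0 → take C=(6.5913,2.3588) (cross=33.158)
ex = (C−B)/|BC| = (0.9437,0.3308); ey = (-0.3308,0.9437)
P = B + 2.09·ex + 3.17·ey = (-0.9782,3.0648)

-0.98 3.06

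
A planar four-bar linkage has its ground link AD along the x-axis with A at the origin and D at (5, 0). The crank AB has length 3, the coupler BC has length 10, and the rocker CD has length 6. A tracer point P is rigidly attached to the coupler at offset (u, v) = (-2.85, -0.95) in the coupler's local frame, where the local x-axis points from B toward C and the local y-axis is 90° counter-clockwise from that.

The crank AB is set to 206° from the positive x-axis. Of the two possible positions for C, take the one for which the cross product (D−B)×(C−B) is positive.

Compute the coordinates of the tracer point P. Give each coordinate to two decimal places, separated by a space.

A=(0,0), D=(5.00,0)
B = A + 3.00·(cos206°, sin206°) = (-2.6964, -1.3151)
|BD| = 7.8079
circle(B,10.00) ∩ circle(D,6.00): a=8.0024, h=5.9968
  candidates: C₊=(4.1816,5.9439) cross=46.823; C₋=(6.2017,-5.8784) cross=-46.823
  mode + wants cross > 0 → take C=(4.1816,5.9439) (cross=46.823)
ex = (C−B)/|BC| = (0.6878,0.7259); ey = (-0.7259,0.6878)
P = B + -2.85·ex + -0.95·ey = (-3.9670,-4.0373)

-3.97 -4.04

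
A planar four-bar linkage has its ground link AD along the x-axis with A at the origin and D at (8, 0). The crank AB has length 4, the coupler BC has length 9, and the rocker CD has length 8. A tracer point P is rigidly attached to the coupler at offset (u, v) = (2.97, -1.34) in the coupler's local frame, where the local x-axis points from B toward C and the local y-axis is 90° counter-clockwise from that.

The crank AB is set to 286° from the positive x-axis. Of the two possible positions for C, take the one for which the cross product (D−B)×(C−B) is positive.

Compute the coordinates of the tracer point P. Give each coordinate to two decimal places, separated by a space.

A=(0,0), D=(8.00,0)
B = A + 4.00·(cos286°, sin286°) = (1.1025, -3.8450)
|BD| = 7.8968
circle(B,9.00) ∩ circle(D,8.00): a=5.0248, h=7.4667
  candidates: C₊=(1.8558,5.1234) cross=58.963; C₋=(9.1271,-7.9202) cross=-58.963
  mode + wants cross > 0 → take C=(1.8558,5.1234) (cross=58.963)
ex = (C−B)/|BC| = (0.0837,0.9965); ey = (-0.9965,0.0837)
P = B + 2.97·ex + -1.34·ey = (2.6864,-0.9976)

2.69 -1.00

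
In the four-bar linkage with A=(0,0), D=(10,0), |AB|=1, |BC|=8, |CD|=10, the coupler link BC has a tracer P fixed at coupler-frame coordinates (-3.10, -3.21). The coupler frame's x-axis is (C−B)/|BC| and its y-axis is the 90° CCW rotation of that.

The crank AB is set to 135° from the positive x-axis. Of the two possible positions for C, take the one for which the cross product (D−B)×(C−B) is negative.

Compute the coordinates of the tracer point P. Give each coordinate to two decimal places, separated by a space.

-4.89 2.26

A=(0,0), D=(10.00,0)
B = A + 1.00·(cos135°, sin135°) = (-0.7071, 0.7071)
|BD| = 10.7304
circle(B,8.00) ∩ circle(D,10.00): a=3.6877, h=7.0993
  candidates: C₊=(3.4404,7.5480) cross=76.179; C₋=(2.5048,-6.6198) cross=-76.179
  mode - wants cross < 0 → take C=(2.5048,-6.6198) (cross=-76.179)
ex = (C−B)/|BC| = (0.4015,-0.9159); ey = (0.9159,0.4015)
P = B + -3.10·ex + -3.21·ey = (-4.8916,2.2575)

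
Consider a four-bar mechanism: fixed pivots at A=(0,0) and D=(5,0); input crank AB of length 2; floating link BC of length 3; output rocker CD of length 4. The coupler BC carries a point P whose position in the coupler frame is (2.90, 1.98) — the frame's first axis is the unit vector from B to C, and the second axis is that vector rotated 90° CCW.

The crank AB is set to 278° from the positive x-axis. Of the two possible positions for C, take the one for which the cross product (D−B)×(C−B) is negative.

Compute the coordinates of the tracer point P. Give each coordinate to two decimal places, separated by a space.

3.77 -1.63

A=(0,0), D=(5.00,0)
B = A + 2.00·(cos278°, sin278°) = (0.2783, -1.9805)
|BD| = 5.1202
circle(B,3.00) ∩ circle(D,4.00): a=1.8765, h=2.3406
  candidates: C₊=(1.1034,0.9038) cross=11.985; C₋=(2.9142,-3.4131) cross=-11.985
  mode - wants cross < 0 → take C=(2.9142,-3.4131) (cross=-11.985)
ex = (C−B)/|BC| = (0.8786,-0.4775); ey = (0.4775,0.8786)
P = B + 2.90·ex + 1.98·ey = (3.7718,-1.6257)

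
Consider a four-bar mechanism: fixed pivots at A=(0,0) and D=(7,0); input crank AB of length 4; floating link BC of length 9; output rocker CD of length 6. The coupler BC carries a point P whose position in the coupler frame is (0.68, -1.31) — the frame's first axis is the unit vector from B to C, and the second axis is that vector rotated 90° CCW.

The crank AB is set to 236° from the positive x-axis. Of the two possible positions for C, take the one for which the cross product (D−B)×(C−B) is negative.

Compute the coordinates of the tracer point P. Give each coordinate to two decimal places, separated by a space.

A=(0,0), D=(7.00,0)
B = A + 4.00·(cos236°, sin236°) = (-2.2368, -3.3162)
|BD| = 9.8140
circle(B,9.00) ∩ circle(D,6.00): a=7.1996, h=5.4005
  candidates: C₊=(2.7146,4.1994) cross=53.000; C₋=(6.3642,-5.9662) cross=-53.000
  mode - wants cross < 0 → take C=(6.3642,-5.9662) (cross=-53.000)
ex = (C−B)/|BC| = (0.9557,-0.2945); ey = (0.2945,0.9557)
P = B + 0.68·ex + -1.31·ey = (-1.9727,-4.7683)

-1.97 -4.77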